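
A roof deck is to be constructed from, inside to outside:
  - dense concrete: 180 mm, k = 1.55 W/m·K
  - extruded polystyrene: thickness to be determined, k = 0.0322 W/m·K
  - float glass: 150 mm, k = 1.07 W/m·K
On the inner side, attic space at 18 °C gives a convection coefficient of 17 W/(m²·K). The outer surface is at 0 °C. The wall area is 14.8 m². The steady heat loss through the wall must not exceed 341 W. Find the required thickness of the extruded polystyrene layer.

Series thermal resistances:
R_inner film = 1/(h_i·A) = 1/(17×14.8) = 0.003975 K/W
R_dense concrete = L/(kA) = 0.18/(1.55×14.8) = 0.007847 K/W
R_float glass = L/(kA) = 0.15/(1.07×14.8) = 0.009472 K/W
Sum of the known resistances R_other = 0.02129 K/W
Required total resistance R_tot = ΔT/Q_allow = 18/341 = 0.05279 K/W
R_extruded polystyrene = R_tot − R_other = 0.03149 K/W
L = R·k·A = 0.03149×0.0322×14.8

L ≈ 15 mm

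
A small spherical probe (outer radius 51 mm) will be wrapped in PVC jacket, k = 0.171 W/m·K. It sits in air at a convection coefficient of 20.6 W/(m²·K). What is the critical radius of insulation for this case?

r_cr ≈ 16.6 mm

For a sphere r_cr = 2k/h = 2×0.171/20.6
r_cr = 16.6 mm; since the bare radius (51 mm) is above r_cr, any added insulation will reduce heat loss.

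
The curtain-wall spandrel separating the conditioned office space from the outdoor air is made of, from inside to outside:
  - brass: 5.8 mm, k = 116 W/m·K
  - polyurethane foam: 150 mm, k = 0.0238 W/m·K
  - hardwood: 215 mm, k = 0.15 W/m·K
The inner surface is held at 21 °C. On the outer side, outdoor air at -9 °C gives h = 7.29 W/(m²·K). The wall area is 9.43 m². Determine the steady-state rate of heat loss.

Q ≈ 35.9 W

Using the resistance-network approach (series):
R_brass = L/(kA) = 0.0058/(116×9.43) = 5.302×10^-6 K/W
R_polyurethane foam = L/(kA) = 0.15/(0.0238×9.43) = 0.6683 K/W
R_hardwood = L/(kA) = 0.215/(0.15×9.43) = 0.152 K/W
R_outer film = 1/(h_o·A) = 1/(7.29×9.43) = 0.01455 K/W
R_total = 0.8349 K/W
Q = ΔT / R_total = 30 / 0.8349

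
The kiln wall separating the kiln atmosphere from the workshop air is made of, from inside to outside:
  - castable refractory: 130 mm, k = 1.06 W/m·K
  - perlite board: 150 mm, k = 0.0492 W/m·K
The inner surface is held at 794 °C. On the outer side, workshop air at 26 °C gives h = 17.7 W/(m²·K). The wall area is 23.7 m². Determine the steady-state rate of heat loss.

Q ≈ 5640 W

Treating each layer as a thermal resistance in series:
R_castable refractory = L/(kA) = 0.13/(1.06×23.7) = 0.005175 K/W
R_perlite board = L/(kA) = 0.15/(0.0492×23.7) = 0.1286 K/W
R_outer film = 1/(h_o·A) = 1/(17.7×23.7) = 0.002384 K/W
R_total = 0.1362 K/W
Q = ΔT / R_total = 768 / 0.1362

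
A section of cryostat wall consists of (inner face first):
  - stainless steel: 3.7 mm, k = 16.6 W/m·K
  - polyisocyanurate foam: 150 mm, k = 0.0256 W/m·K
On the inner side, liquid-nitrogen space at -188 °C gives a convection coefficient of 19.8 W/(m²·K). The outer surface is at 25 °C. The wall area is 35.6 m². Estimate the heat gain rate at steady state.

Q ≈ 1280 W

Thermal resistances in series:
R_inner film = 1/(h_i·A) = 1/(19.8×35.6) = 0.001419 K/W
R_stainless steel = L/(kA) = 0.0037/(16.6×35.6) = 6.261×10^-6 K/W
R_polyisocyanurate foam = L/(kA) = 0.15/(0.0256×35.6) = 0.1646 K/W
R_total = 0.166 K/W
Q = ΔT / R_total = 213 / 0.166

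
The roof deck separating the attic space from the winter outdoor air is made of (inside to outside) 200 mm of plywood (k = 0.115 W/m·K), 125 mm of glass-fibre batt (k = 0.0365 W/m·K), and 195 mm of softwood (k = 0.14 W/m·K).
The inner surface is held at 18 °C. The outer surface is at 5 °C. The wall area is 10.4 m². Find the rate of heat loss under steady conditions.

Model the wall as resistances in series:
R_plywood = L/(kA) = 0.2/(0.115×10.4) = 0.1672 K/W
R_glass-fibre batt = L/(kA) = 0.125/(0.0365×10.4) = 0.3293 K/W
R_softwood = L/(kA) = 0.195/(0.14×10.4) = 0.1339 K/W
R_total = 0.6304 K/W
Q = ΔT / R_total = 13 / 0.6304

Q ≈ 20.6 W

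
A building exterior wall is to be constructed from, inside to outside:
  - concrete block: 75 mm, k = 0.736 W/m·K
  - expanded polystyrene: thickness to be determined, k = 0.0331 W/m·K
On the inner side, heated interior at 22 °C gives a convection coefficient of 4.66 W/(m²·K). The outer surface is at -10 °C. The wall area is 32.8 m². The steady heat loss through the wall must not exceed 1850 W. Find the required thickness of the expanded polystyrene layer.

L ≈ 8.3 mm

Treating each layer as a thermal resistance in series:
R_inner film = 1/(h_i·A) = 1/(4.66×32.8) = 0.006542 K/W
R_concrete block = L/(kA) = 0.075/(0.736×32.8) = 0.003107 K/W
Sum of the known resistances R_other = 0.009649 K/W
Required total resistance R_tot = ΔT/Q_allow = 32/1850 = 0.0173 K/W
R_expanded polystyrene = R_tot − R_other = 0.007648 K/W
L = R·k·A = 0.007648×0.0331×32.8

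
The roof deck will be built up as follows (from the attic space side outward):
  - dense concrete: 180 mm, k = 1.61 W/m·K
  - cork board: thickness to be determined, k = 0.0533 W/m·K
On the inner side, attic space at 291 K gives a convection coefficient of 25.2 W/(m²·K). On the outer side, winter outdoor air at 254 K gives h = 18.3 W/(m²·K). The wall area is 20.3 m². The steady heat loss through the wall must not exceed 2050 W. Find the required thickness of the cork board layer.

Using the resistance-network approach (series):
R_inner film = 1/(h_i·A) = 1/(25.2×20.3) = 0.001955 K/W
R_dense concrete = L/(kA) = 0.18/(1.61×20.3) = 0.005507 K/W
R_outer film = 1/(h_o·A) = 1/(18.3×20.3) = 0.002692 K/W
Sum of the known resistances R_other = 0.01015 K/W
Required total resistance R_tot = ΔT/Q_allow = 37/2050 = 0.01805 K/W
R_cork board = R_tot − R_other = 0.007895 K/W
L = R·k·A = 0.007895×0.0533×20.3

L ≈ 8.54 mm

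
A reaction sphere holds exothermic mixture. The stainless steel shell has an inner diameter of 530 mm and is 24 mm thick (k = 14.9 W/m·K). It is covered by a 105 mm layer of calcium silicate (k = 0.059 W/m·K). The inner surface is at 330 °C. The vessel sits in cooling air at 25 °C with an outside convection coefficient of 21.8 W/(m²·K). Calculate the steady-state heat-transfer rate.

Q ≈ 240 W

Spherical conduction: R = (1/r_in − 1/r_out)/(4πk) per layer; series-sum.
R_stainless steel shell = (1/0.265 − 1/0.289)/(4π×14.9) = 0.001674 K/W
R_calcium silicate = (1/0.289 − 1/0.394)/(4π×0.059) = 1.244 K/W
R_outer film = 1/(h·4πr_o²) = 1/(21.8×4π×0.394²) = 0.02351 K/W
R_total = 1.269 K/W
Q = ΔT/R_total = 305/1.269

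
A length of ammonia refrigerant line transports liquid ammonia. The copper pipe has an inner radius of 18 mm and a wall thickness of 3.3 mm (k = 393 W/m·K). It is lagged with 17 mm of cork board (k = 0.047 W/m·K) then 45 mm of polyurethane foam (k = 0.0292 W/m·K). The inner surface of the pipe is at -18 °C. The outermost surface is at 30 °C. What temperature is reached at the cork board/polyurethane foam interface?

Radial resistances (cylindrical: R_cond = ln(r_o/r_i)/(2πkL), R_conv = 1/(h·2πrL)):
R_copper pipe wall = ln(21.3/18)/(2π×393×1) = 6.817×10^-5 K/W
R_cork board = ln(38.3/21.3)/(2π×0.047×1) = 1.987 K/W
R_polyurethane foam = ln(83.3/38.3)/(2π×0.0292×1) = 4.235 K/W
R_total = 6.222 K/W
Q = ΔT/R_total = 48/6.222
Q = 7.71 W/m
T_interface = T_inner + Q·ΣR(inner→interface) = -18 + 7.71×1.987

T ≈ -2.67 °C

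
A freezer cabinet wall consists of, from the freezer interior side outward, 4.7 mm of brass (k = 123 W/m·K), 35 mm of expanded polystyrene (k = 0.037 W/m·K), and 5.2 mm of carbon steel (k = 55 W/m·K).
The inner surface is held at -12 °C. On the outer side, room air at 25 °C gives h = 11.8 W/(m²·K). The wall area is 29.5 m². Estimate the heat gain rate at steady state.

Q ≈ 1060 W

Series thermal resistances:
R_brass = L/(kA) = 0.0047/(123×29.5) = 1.295×10^-6 K/W
R_expanded polystyrene = L/(kA) = 0.035/(0.037×29.5) = 0.03207 K/W
R_carbon steel = L/(kA) = 0.0052/(55×29.5) = 3.205×10^-6 K/W
R_outer film = 1/(h_o·A) = 1/(11.8×29.5) = 0.002873 K/W
R_total = 0.03494 K/W
Q = ΔT / R_total = 37 / 0.03494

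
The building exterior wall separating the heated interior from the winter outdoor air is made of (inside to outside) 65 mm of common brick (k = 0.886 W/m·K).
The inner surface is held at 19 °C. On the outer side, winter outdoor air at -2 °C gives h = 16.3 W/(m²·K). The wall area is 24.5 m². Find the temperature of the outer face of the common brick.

Treating each layer as a thermal resistance in series:
R_common brick = L/(kA) = 0.065/(0.886×24.5) = 0.002994 K/W
R_outer film = 1/(h_o·A) = 1/(16.3×24.5) = 0.002504 K/W
R_total = 0.005498 K/W;  Q = ΔT/R_total = 21/0.005498 = 3819 W
T_interface = T_inner − Q·ΣR(inner→interface) = 19 − 3820×0.002994

T ≈ 7.56 °C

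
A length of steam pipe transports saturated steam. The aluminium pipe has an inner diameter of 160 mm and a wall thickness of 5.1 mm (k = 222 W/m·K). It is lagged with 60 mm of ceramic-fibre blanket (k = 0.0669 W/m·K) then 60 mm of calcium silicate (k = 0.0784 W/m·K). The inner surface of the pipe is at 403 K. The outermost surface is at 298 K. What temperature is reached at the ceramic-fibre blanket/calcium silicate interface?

Radial resistances (cylindrical: R_cond = ln(r_o/r_i)/(2πkL), R_conv = 1/(h·2πrL)):
R_aluminium pipe wall = ln(85.1/80)/(2π×222×1) = 4.431×10^-5 K/W
R_ceramic-fibre blanket = ln(145.1/85.1)/(2π×0.0669×1) = 1.269 K/W
R_calcium silicate = ln(205.1/145.1)/(2π×0.0784×1) = 0.7025 K/W
R_total = 1.972 K/W
Q = ΔT/R_total = 105/1.972
Q = 53.2 W/m
T_interface = T_inner − Q·ΣR(inner→interface) = 403 − 53.2×1.269

T ≈ 335 K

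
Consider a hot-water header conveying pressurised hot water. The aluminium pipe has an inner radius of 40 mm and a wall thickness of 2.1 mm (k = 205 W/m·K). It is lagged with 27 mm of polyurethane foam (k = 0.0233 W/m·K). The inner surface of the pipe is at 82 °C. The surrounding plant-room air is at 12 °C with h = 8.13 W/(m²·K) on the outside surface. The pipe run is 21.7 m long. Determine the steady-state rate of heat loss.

Per-layer cylindrical resistances, series-summed:
R_aluminium pipe wall = ln(42.1/40)/(2π×205×21.7) = 1.831×10^-6 K/W
R_polyurethane foam = ln(69.1/42.1)/(2π×0.0233×21.7) = 0.156 K/W
R_outer film = 1/(h_o·2πr_oL) = 1/(8.13×2π×0.0691×21.7) = 0.01306 K/W
R_total = 0.169 K/W
Q = ΔT/R_total = 70/0.169

Q ≈ 414 W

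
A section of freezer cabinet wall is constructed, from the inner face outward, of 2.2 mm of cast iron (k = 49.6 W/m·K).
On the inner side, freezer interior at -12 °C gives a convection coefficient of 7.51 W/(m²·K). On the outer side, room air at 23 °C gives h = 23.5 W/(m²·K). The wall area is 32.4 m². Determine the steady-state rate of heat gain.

Q ≈ 6450 W

Treating each layer as a thermal resistance in series:
R_inner film = 1/(h_i·A) = 1/(7.51×32.4) = 0.00411 K/W
R_cast iron = L/(kA) = 0.0022/(49.6×32.4) = 1.369×10^-6 K/W
R_outer film = 1/(h_o·A) = 1/(23.5×32.4) = 0.001313 K/W
R_total = 0.005424 K/W
Q = ΔT / R_total = 35 / 0.005424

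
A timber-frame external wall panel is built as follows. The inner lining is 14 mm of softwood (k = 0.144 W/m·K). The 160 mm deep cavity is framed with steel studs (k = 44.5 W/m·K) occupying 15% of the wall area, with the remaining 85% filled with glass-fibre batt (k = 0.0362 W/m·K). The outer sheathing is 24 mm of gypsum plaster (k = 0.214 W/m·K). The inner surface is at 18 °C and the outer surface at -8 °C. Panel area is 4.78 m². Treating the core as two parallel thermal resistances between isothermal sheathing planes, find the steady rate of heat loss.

Q ≈ 533 W

Sheathing layers in series; stud and cavity paths in parallel between them.
R_inner = 0.014/(0.144×4.78) = 0.02034 K/W
R_stud  = 0.16/(44.5×0.15×4.78) = 0.005015 K/W
R_cav   = 0.16/(0.0362×0.85×4.78) = 1.088 K/W
1/R_core = 1/R_stud + 1/R_cav → R_core = 0.004992 K/W
R_outer = 0.024/(0.214×4.78) = 0.02346 K/W
R_total = 0.04879 K/W
Q = ΔT/R_total = 26/0.04879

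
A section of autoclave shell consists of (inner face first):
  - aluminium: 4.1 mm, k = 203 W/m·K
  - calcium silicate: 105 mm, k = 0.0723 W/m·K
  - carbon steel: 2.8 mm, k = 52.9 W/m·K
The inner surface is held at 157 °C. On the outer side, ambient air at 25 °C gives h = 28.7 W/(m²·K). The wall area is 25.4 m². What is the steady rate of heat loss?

Thermal resistances in series:
R_aluminium = L/(kA) = 0.0041/(203×25.4) = 7.952×10^-7 K/W
R_calcium silicate = L/(kA) = 0.105/(0.0723×25.4) = 0.05718 K/W
R_carbon steel = L/(kA) = 0.0028/(52.9×25.4) = 2.084×10^-6 K/W
R_outer film = 1/(h_o·A) = 1/(28.7×25.4) = 0.001372 K/W
R_total = 0.05855 K/W
Q = ΔT / R_total = 132 / 0.05855

Q ≈ 2250 W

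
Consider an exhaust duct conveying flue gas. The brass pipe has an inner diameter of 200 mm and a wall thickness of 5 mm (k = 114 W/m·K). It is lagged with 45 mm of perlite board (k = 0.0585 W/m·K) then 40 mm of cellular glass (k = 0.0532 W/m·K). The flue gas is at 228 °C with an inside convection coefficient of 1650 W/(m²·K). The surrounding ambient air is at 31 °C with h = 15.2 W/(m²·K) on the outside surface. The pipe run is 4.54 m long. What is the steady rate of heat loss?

Q ≈ 516 W

Radial resistances (cylindrical: R_cond = ln(r_o/r_i)/(2πkL), R_conv = 1/(h·2πrL)):
R_inner film = 1/(h_i·2πr₁L) = 1/(1650×2π×0.1×4.54) = 2.125×10^-4 K/W
R_brass pipe wall = ln(105/100)/(2π×114×4.54) = 1.5×10^-5 K/W
R_perlite board = ln(150/105)/(2π×0.0585×4.54) = 0.2137 K/W
R_cellular glass = ln(190/150)/(2π×0.0532×4.54) = 0.1558 K/W
R_outer film = 1/(h_o·2πr_oL) = 1/(15.2×2π×0.19×4.54) = 0.01214 K/W
R_total = 0.3819 K/W
Q = ΔT/R_total = 197/0.3819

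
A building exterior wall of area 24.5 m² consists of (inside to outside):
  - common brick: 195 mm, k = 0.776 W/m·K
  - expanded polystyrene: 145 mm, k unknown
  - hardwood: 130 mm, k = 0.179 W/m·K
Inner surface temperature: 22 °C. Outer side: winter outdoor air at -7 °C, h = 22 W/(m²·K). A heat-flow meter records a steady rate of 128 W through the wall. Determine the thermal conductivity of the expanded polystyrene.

Thermal resistances in series:
R_common brick = L/(kA) = 0.195/(0.776×24.5) = 0.01026 K/W
R_hardwood = L/(kA) = 0.13/(0.179×24.5) = 0.02964 K/W
R_outer film = 1/(h_o·A) = 1/(22×24.5) = 0.001855 K/W
Sum of known resistances R_other = 0.04176 K/W
Total R = ΔT/Q = 29/128 = 0.2266 K/W
R_expanded polystyrene = R_total − R_other = 0.1848 K/W
k = L/(R·A) = 0.145/(0.1848×24.5)

k ≈ 0.032 W/(m·K)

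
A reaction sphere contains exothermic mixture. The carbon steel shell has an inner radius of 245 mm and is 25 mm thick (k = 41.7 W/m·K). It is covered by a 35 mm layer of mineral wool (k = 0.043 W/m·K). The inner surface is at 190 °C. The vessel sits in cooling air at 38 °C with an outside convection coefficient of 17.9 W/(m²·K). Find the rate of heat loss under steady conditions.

Q ≈ 182 W

For a spherical shell R = (1/r₁ − 1/r₂)/(4πk); film R = 1/(h·4πr²). In series:
R_carbon steel shell = (1/0.245 − 1/0.27)/(4π×41.7) = 7.212×10^-4 K/W
R_mineral wool = (1/0.27 − 1/0.305)/(4π×0.043) = 0.7865 K/W
R_outer film = 1/(h·4πr_o²) = 1/(17.9×4π×0.305²) = 0.04779 K/W
R_total = 0.8351 K/W
Q = ΔT/R_total = 152/0.8351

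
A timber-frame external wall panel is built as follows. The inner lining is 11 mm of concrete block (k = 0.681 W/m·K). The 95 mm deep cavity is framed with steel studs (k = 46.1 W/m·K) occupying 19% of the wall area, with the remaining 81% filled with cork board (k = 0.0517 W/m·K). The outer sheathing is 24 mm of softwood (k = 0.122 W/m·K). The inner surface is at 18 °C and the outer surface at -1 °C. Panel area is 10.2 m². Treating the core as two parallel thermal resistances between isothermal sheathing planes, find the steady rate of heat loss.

Sheathing layers in series; stud and cavity paths in parallel between them.
R_inner = 0.011/(0.681×10.2) = 0.001584 K/W
R_stud  = 0.095/(46.1×0.19×10.2) = 0.001063 K/W
R_cav   = 0.095/(0.0517×0.81×10.2) = 0.2224 K/W
1/R_core = 1/R_stud + 1/R_cav → R_core = 0.001058 K/W
R_outer = 0.024/(0.122×10.2) = 0.01929 K/W
R_total = 0.02193 K/W
Q = ΔT/R_total = 19/0.02193

Q ≈ 866 W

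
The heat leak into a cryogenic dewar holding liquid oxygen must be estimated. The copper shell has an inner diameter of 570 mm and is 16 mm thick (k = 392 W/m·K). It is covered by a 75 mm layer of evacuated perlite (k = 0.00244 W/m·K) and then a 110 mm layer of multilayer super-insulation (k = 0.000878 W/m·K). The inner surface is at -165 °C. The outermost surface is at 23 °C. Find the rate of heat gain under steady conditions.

Each spherical layer contributes R = (1/r_i − 1/r_o)/(4πk):
R_copper shell = (1/0.285 − 1/0.301)/(4π×392) = 3.786×10^-5 K/W
R_evacuated perlite = (1/0.301 − 1/0.376)/(4π×0.00244) = 21.61 K/W
R_multilayer super-insulation = (1/0.376 − 1/0.486)/(4π×0.000878) = 54.56 K/W
R_total = 76.17 K/W
Q = ΔT/R_total = 188/76.17

Q ≈ 2.47 W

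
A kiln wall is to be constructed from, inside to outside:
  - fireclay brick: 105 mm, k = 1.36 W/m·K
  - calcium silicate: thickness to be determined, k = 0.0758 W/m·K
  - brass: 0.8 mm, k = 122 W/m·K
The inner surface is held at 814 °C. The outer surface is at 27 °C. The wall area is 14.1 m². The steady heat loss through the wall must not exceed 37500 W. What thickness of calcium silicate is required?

L ≈ 16.6 mm

Thermal resistances in series:
R_fireclay brick = L/(kA) = 0.105/(1.36×14.1) = 0.005476 K/W
R_brass = L/(kA) = 0.0008/(122×14.1) = 4.651×10^-7 K/W
Sum of the known resistances R_other = 0.005476 K/W
Required total resistance R_tot = ΔT/Q_allow = 787/37500 = 0.02099 K/W
R_calcium silicate = R_tot − R_other = 0.01551 K/W
L = R·k·A = 0.01551×0.0758×14.1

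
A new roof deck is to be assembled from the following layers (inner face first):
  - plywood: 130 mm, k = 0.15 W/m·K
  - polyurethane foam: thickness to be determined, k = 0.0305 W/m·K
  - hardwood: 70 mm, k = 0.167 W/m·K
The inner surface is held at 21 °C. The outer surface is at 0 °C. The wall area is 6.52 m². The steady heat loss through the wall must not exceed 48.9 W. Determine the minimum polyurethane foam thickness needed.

L ≈ 46.2 mm

Using the resistance-network approach (series):
R_plywood = L/(kA) = 0.13/(0.15×6.52) = 0.1329 K/W
R_hardwood = L/(kA) = 0.07/(0.167×6.52) = 0.06429 K/W
Sum of the known resistances R_other = 0.1972 K/W
Required total resistance R_tot = ΔT/Q_allow = 21/48.9 = 0.4294 K/W
R_polyurethane foam = R_tot − R_other = 0.2322 K/W
L = R·k·A = 0.2322×0.0305×6.52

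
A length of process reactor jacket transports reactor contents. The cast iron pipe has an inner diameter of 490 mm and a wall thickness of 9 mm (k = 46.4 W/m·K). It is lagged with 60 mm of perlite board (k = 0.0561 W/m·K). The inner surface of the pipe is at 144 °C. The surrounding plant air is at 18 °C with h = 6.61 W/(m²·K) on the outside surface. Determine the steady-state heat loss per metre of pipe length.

Cylindrical conduction, so R = ln(r₂/r₁)/(2πkL) per layer, in series:
R_cast iron pipe wall = ln(254/245)/(2π×46.4×1) = 1.237×10^-4 K/W
R_perlite board = ln(314/254)/(2π×0.0561×1) = 0.6016 K/W
R_outer film = 1/(h_o·2πr_oL) = 1/(6.61×2π×0.314×1) = 0.07668 K/W
R_total = 0.6784 K/W
Q = ΔT/R_total = 126/0.6784

q′ ≈ 186 W/m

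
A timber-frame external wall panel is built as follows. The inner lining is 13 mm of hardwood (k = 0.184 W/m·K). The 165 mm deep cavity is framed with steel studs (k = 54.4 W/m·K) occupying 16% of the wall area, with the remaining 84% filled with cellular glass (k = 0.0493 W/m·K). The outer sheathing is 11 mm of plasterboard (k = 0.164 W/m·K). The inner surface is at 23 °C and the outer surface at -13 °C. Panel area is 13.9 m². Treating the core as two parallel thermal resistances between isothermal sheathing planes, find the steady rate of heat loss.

Sheathing layers in series; stud and cavity paths in parallel between them.
R_inner = 0.013/(0.184×13.9) = 0.005083 K/W
R_stud  = 0.165/(54.4×0.16×13.9) = 0.001364 K/W
R_cav   = 0.165/(0.0493×0.84×13.9) = 0.2866 K/W
1/R_core = 1/R_stud + 1/R_cav → R_core = 0.001357 K/W
R_outer = 0.011/(0.164×13.9) = 0.004825 K/W
R_total = 0.01127 K/W
Q = ΔT/R_total = 36/0.01127

Q ≈ 3200 W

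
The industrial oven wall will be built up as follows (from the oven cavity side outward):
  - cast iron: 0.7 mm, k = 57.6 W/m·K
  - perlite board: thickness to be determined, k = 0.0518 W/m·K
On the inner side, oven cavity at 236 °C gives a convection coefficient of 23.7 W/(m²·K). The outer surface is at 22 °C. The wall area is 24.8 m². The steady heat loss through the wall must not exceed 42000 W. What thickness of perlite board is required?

Model the wall as resistances in series:
R_inner film = 1/(h_i·A) = 1/(23.7×24.8) = 0.001701 K/W
R_cast iron = L/(kA) = 0.0007/(57.6×24.8) = 4.9×10^-7 K/W
Sum of the known resistances R_other = 0.001702 K/W
Required total resistance R_tot = ΔT/Q_allow = 214/42000 = 0.005095 K/W
R_perlite board = R_tot − R_other = 0.003393 K/W
L = R·k·A = 0.003393×0.0518×24.8

L ≈ 4.36 mm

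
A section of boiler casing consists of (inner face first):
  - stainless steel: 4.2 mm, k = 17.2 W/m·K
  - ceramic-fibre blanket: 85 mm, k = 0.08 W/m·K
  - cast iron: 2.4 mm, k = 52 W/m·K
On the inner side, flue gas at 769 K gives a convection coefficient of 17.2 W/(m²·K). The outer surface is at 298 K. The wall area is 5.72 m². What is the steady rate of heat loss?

Q ≈ 2400 W

Treating each layer as a thermal resistance in series:
R_inner film = 1/(h_i·A) = 1/(17.2×5.72) = 0.01016 K/W
R_stainless steel = L/(kA) = 0.0042/(17.2×5.72) = 4.269×10^-5 K/W
R_ceramic-fibre blanket = L/(kA) = 0.085/(0.08×5.72) = 0.1858 K/W
R_cast iron = L/(kA) = 0.0024/(52×5.72) = 8.069×10^-6 K/W
R_total = 0.196 K/W
Q = ΔT / R_total = 471 / 0.196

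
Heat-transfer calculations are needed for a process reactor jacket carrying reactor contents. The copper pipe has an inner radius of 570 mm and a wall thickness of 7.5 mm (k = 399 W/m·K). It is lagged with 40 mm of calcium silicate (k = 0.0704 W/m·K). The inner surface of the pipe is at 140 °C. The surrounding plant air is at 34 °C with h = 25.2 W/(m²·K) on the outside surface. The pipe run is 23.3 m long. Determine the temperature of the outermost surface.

Treating each annulus and film as a series resistance:
R_copper pipe wall = ln(577.5/570)/(2π×399×23.3) = 2.238×10^-7 K/W
R_calcium silicate = ln(617.5/577.5)/(2π×0.0704×23.3) = 0.006498 K/W
R_outer film = 1/(h_o·2πr_oL) = 1/(25.2×2π×0.6175×23.3) = 4.39×10^-4 K/W
R_total = 0.006937 K/W
Q = ΔT/R_total = 106/0.006937
Q = 15300 W
T_interface = T_inner − Q·ΣR(inner→interface) = 140 − 15300×0.006498

T ≈ 40.7 °C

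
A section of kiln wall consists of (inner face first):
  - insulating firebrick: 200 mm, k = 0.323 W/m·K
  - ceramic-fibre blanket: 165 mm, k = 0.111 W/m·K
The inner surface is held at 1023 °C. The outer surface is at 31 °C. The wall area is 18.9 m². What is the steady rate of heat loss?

Using the resistance-network approach (series):
R_insulating firebrick = L/(kA) = 0.2/(0.323×18.9) = 0.03276 K/W
R_ceramic-fibre blanket = L/(kA) = 0.165/(0.111×18.9) = 0.07865 K/W
R_total = 0.1114 K/W
Q = ΔT / R_total = 992 / 0.1114

Q ≈ 8900 W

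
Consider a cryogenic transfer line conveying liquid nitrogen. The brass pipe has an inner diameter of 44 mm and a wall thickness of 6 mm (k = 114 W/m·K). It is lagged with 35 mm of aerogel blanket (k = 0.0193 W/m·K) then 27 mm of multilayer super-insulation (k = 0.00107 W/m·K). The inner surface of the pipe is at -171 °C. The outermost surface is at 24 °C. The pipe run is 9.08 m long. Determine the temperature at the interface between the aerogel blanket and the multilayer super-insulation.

Radial resistances (cylindrical: R_cond = ln(r_o/r_i)/(2πkL), R_conv = 1/(h·2πrL)):
R_brass pipe wall = ln(28/22)/(2π×114×9.08) = 3.708×10^-5 K/W
R_aerogel blanket = ln(63/28)/(2π×0.0193×9.08) = 0.7365 K/W
R_multilayer super-insulation = ln(90/63)/(2π×0.00107×9.08) = 5.843 K/W
R_total = 6.579 K/W
Q = ΔT/R_total = 195/6.579
Q = 29.6 W
T_interface = T_inner + Q·ΣR(inner→interface) = -171 + 29.6×0.7365

T ≈ -149 °C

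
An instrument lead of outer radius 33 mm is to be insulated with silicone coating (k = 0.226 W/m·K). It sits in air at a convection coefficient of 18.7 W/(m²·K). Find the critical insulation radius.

r_cr ≈ 12.1 mm

For a cylinder r_cr = k/h = 0.226/18.7
r_cr = 12.1 mm; since the bare radius (33 mm) is above r_cr, any added insulation will reduce heat loss.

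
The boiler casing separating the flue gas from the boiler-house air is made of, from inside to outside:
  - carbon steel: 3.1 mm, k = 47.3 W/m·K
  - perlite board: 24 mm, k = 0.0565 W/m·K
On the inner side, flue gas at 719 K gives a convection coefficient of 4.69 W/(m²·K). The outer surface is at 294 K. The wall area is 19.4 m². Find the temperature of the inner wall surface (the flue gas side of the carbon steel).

Using the resistance-network approach (series):
R_inner film = 1/(h_i·A) = 1/(4.69×19.4) = 0.01099 K/W
R_carbon steel = L/(kA) = 0.0031/(47.3×19.4) = 3.378×10^-6 K/W
R_perlite board = L/(kA) = 0.024/(0.0565×19.4) = 0.0219 K/W
R_total = 0.03289 K/W;  Q = ΔT/R_total = 425/0.03289 = 12920 W
T_interface = T_inner − Q·ΣR(inner→interface) = 719 − 12900×0.01099

T ≈ 577 K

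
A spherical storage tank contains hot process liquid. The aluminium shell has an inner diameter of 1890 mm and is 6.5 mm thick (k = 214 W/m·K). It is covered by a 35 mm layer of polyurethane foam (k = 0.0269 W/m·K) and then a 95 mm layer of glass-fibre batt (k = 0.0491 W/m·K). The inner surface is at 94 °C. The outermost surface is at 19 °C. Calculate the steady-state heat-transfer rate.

For a spherical shell R = (1/r₁ − 1/r₂)/(4πk); film R = 1/(h·4πr²). In series:
R_aluminium shell = (1/0.945 − 1/0.9515)/(4π×214) = 2.688×10^-6 K/W
R_polyurethane foam = (1/0.9515 − 1/0.9865)/(4π×0.0269) = 0.1103 K/W
R_glass-fibre batt = (1/0.9865 − 1/1.0815)/(4π×0.0491) = 0.1443 K/W
R_total = 0.2546 K/W
Q = ΔT/R_total = 75/0.2546

Q ≈ 295 W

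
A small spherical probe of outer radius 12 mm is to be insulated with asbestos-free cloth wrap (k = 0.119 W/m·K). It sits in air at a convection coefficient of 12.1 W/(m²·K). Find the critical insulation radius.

r_cr ≈ 19.7 mm

For a sphere r_cr = 2k/h = 2×0.119/12.1
r_cr = 19.7 mm; since the bare radius (12 mm) is below r_cr, adding a thin layer of insulation will *increase* heat loss.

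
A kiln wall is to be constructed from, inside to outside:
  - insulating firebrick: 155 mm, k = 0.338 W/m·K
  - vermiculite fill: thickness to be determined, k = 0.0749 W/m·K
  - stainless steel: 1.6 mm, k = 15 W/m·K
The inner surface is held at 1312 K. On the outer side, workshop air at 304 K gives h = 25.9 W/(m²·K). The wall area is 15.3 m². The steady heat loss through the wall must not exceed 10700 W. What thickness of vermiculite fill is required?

L ≈ 70.7 mm

Series thermal resistances:
R_insulating firebrick = L/(kA) = 0.155/(0.338×15.3) = 0.02997 K/W
R_stainless steel = L/(kA) = 0.0016/(15×15.3) = 6.972×10^-6 K/W
R_outer film = 1/(h_o·A) = 1/(25.9×15.3) = 0.002524 K/W
Sum of the known resistances R_other = 0.0325 K/W
Required total resistance R_tot = ΔT/Q_allow = 1008/10700 = 0.09421 K/W
R_vermiculite fill = R_tot − R_other = 0.0617 K/W
L = R·k·A = 0.0617×0.0749×15.3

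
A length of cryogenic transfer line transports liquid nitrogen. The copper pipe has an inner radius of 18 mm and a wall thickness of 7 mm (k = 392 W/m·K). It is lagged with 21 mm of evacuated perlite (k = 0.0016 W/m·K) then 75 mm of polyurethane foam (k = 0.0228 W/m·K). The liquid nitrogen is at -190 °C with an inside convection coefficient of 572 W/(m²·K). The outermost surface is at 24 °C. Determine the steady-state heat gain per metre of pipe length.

Cylindrical conduction, so R = ln(r₂/r₁)/(2πkL) per layer, in series:
R_inner film = 1/(h_i·2πr₁L) = 1/(572×2π×0.018×1) = 0.01546 K/W
R_copper pipe wall = ln(25/18)/(2π×392×1) = 1.334×10^-4 K/W
R_evacuated perlite = ln(46/25)/(2π×0.0016×1) = 60.65 K/W
R_polyurethane foam = ln(121/46)/(2π×0.0228×1) = 6.751 K/W
R_total = 67.42 K/W
Q = ΔT/R_total = 214/67.42

q′ ≈ 3.17 W/m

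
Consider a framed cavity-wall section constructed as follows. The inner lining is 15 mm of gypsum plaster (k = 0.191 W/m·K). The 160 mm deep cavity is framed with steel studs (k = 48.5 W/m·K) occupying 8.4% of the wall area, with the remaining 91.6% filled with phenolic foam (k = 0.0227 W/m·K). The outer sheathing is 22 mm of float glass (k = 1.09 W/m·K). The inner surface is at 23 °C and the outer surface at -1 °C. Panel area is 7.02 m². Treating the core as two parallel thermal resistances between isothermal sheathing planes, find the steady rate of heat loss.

Sheathing layers in series; stud and cavity paths in parallel between them.
R_inner = 0.015/(0.191×7.02) = 0.01119 K/W
R_stud  = 0.16/(48.5×0.084×7.02) = 0.005595 K/W
R_cav   = 0.16/(0.0227×0.916×7.02) = 1.096 K/W
1/R_core = 1/R_stud + 1/R_cav → R_core = 0.005566 K/W
R_outer = 0.022/(1.09×7.02) = 0.002875 K/W
R_total = 0.01963 K/W
Q = ΔT/R_total = 24/0.01963

Q ≈ 1220 W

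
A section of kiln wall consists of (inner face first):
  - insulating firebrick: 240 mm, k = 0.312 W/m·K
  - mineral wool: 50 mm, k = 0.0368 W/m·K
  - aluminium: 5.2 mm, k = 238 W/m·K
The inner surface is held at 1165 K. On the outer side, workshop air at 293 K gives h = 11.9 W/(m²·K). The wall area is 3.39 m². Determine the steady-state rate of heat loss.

Q ≈ 1340 W

Series thermal resistances:
R_insulating firebrick = L/(kA) = 0.24/(0.312×3.39) = 0.2269 K/W
R_mineral wool = L/(kA) = 0.05/(0.0368×3.39) = 0.4008 K/W
R_aluminium = L/(kA) = 0.0052/(238×3.39) = 6.445×10^-6 K/W
R_outer film = 1/(h_o·A) = 1/(11.9×3.39) = 0.02479 K/W
R_total = 0.6525 K/W
Q = ΔT / R_total = 872 / 0.6525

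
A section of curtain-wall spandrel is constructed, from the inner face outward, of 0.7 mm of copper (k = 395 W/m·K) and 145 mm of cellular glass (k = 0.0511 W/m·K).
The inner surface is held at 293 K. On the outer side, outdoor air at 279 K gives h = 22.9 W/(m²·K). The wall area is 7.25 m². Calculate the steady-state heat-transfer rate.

Using the resistance-network approach (series):
R_copper = L/(kA) = 0.0007/(395×7.25) = 2.444×10^-7 K/W
R_cellular glass = L/(kA) = 0.145/(0.0511×7.25) = 0.3914 K/W
R_outer film = 1/(h_o·A) = 1/(22.9×7.25) = 0.006023 K/W
R_total = 0.3974 K/W
Q = ΔT / R_total = 14 / 0.3974

Q ≈ 35.2 W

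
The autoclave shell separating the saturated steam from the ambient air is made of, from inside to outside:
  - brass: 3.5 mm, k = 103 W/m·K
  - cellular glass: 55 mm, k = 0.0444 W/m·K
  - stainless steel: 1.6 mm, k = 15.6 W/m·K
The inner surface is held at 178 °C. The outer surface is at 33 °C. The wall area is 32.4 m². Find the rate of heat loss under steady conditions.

Model the wall as resistances in series:
R_brass = L/(kA) = 0.0035/(103×32.4) = 1.049×10^-6 K/W
R_cellular glass = L/(kA) = 0.055/(0.0444×32.4) = 0.03823 K/W
R_stainless steel = L/(kA) = 0.0016/(15.6×32.4) = 3.166×10^-6 K/W
R_total = 0.03824 K/W
Q = ΔT / R_total = 145 / 0.03824

Q ≈ 3790 W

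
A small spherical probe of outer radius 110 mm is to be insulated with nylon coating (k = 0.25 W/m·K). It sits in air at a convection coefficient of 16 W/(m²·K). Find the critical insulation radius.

r_cr ≈ 31.2 mm

For a sphere r_cr = 2k/h = 2×0.25/16
r_cr = 31.2 mm; since the bare radius (110 mm) is above r_cr, any added insulation will reduce heat loss.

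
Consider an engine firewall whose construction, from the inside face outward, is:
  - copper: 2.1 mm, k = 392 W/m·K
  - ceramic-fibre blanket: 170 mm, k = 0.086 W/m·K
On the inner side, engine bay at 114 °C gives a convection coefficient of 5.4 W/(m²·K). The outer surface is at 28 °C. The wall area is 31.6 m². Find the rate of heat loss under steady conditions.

Q ≈ 1260 W

Treating each layer as a thermal resistance in series:
R_inner film = 1/(h_i·A) = 1/(5.4×31.6) = 0.00586 K/W
R_copper = L/(kA) = 0.0021/(392×31.6) = 1.695×10^-7 K/W
R_ceramic-fibre blanket = L/(kA) = 0.17/(0.086×31.6) = 0.06256 K/W
R_total = 0.06842 K/W
Q = ΔT / R_total = 86 / 0.06842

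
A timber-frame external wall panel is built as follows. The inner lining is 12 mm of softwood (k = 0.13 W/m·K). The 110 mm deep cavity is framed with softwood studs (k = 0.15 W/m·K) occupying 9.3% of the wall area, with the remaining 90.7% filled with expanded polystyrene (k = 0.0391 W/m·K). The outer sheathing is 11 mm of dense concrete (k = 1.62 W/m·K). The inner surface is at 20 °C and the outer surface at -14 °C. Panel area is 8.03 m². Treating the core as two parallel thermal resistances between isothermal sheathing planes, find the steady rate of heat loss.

Sheathing layers in series; stud and cavity paths in parallel between them.
R_inner = 0.012/(0.13×8.03) = 0.0115 K/W
R_stud  = 0.11/(0.15×0.093×8.03) = 0.982 K/W
R_cav   = 0.11/(0.0391×0.907×8.03) = 0.3863 K/W
1/R_core = 1/R_stud + 1/R_cav → R_core = 0.2772 K/W
R_outer = 0.011/(1.62×8.03) = 8.456×10^-4 K/W
R_total = 0.2896 K/W
Q = ΔT/R_total = 34/0.2896

Q ≈ 117 W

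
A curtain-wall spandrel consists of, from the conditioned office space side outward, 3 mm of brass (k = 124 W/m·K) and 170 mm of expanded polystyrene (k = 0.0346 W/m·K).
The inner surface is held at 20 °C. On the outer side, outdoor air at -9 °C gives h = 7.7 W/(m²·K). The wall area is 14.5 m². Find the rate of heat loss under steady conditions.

Series thermal resistances:
R_brass = L/(kA) = 0.003/(124×14.5) = 1.669×10^-6 K/W
R_expanded polystyrene = L/(kA) = 0.17/(0.0346×14.5) = 0.3388 K/W
R_outer film = 1/(h_o·A) = 1/(7.7×14.5) = 0.008957 K/W
R_total = 0.3478 K/W
Q = ΔT / R_total = 29 / 0.3478

Q ≈ 83.4 W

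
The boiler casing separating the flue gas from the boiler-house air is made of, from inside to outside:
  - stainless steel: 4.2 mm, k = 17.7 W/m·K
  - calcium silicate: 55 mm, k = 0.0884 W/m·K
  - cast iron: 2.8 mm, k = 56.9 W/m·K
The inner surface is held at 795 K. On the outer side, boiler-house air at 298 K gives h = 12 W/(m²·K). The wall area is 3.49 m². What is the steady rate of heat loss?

Treating each layer as a thermal resistance in series:
R_stainless steel = L/(kA) = 0.0042/(17.7×3.49) = 6.799×10^-5 K/W
R_calcium silicate = L/(kA) = 0.055/(0.0884×3.49) = 0.1783 K/W
R_cast iron = L/(kA) = 0.0028/(56.9×3.49) = 1.41×10^-5 K/W
R_outer film = 1/(h_o·A) = 1/(12×3.49) = 0.02388 K/W
R_total = 0.2022 K/W
Q = ΔT / R_total = 497 / 0.2022

Q ≈ 2460 W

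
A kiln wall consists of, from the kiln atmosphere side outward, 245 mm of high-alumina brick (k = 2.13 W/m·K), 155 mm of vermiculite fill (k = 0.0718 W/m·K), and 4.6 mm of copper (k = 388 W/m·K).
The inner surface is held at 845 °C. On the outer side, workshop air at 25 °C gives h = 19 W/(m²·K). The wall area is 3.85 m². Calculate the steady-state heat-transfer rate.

Series thermal resistances:
R_high-alumina brick = L/(kA) = 0.245/(2.13×3.85) = 0.02988 K/W
R_vermiculite fill = L/(kA) = 0.155/(0.0718×3.85) = 0.5607 K/W
R_copper = L/(kA) = 0.0046/(388×3.85) = 3.079×10^-6 K/W
R_outer film = 1/(h_o·A) = 1/(19×3.85) = 0.01367 K/W
R_total = 0.6043 K/W
Q = ΔT / R_total = 820 / 0.6043

Q ≈ 1360 W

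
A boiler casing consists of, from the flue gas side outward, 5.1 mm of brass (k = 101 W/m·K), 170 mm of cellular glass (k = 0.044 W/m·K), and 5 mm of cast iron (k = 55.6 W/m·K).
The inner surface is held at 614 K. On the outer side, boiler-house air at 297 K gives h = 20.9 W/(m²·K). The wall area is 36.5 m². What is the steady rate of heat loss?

Q ≈ 2960 W

Series thermal resistances:
R_brass = L/(kA) = 0.0051/(101×36.5) = 1.383×10^-6 K/W
R_cellular glass = L/(kA) = 0.17/(0.044×36.5) = 0.1059 K/W
R_cast iron = L/(kA) = 0.005/(55.6×36.5) = 2.464×10^-6 K/W
R_outer film = 1/(h_o·A) = 1/(20.9×36.5) = 0.001311 K/W
R_total = 0.1072 K/W
Q = ΔT / R_total = 317 / 0.1072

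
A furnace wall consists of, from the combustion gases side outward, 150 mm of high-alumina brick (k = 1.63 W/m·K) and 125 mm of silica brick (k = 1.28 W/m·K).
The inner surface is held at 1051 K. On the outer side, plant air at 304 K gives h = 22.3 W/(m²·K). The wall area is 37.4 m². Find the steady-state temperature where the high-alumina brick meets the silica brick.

Treating each layer as a thermal resistance in series:
R_high-alumina brick = L/(kA) = 0.15/(1.63×37.4) = 0.002461 K/W
R_silica brick = L/(kA) = 0.125/(1.28×37.4) = 0.002611 K/W
R_outer film = 1/(h_o·A) = 1/(22.3×37.4) = 0.001199 K/W
R_total = 0.006271 K/W;  Q = ΔT/R_total = 747/0.006271 = 119100 W
T_interface = T_inner − Q·ΣR(inner→interface) = 1051 − 119000×0.002461

T ≈ 758 K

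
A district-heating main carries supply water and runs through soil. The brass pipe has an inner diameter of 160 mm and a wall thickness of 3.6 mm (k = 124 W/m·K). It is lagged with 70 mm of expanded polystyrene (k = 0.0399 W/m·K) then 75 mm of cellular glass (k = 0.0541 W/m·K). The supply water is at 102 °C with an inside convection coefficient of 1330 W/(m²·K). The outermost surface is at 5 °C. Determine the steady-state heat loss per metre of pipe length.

q′ ≈ 27 W/m

Per-layer cylindrical resistances, series-summed:
R_inner film = 1/(h_i·2πr₁L) = 1/(1330×2π×0.08×1) = 0.001496 K/W
R_brass pipe wall = ln(83.6/80)/(2π×124×1) = 5.65×10^-5 K/W
R_expanded polystyrene = ln(153.6/83.6)/(2π×0.0399×1) = 2.426 K/W
R_cellular glass = ln(228.6/153.6)/(2π×0.0541×1) = 1.17 K/W
R_total = 3.598 K/W
Q = ΔT/R_total = 97/3.598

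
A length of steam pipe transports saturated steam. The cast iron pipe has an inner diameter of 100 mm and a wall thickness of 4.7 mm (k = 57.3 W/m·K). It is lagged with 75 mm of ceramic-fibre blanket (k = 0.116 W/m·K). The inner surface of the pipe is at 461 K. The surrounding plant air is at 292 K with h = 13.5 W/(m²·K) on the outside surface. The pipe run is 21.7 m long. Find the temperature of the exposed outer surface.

Per-layer cylindrical resistances, series-summed:
R_cast iron pipe wall = ln(54.7/50)/(2π×57.3×21.7) = 1.15×10^-5 K/W
R_ceramic-fibre blanket = ln(129.7/54.7)/(2π×0.116×21.7) = 0.05459 K/W
R_outer film = 1/(h_o·2πr_oL) = 1/(13.5×2π×0.1297×21.7) = 0.004189 K/W
R_total = 0.05879 K/W
Q = ΔT/R_total = 169/0.05879
Q = 2870 W
T_interface = T_inner − Q·ΣR(inner→interface) = 461 − 2870×0.0546

T ≈ 304 K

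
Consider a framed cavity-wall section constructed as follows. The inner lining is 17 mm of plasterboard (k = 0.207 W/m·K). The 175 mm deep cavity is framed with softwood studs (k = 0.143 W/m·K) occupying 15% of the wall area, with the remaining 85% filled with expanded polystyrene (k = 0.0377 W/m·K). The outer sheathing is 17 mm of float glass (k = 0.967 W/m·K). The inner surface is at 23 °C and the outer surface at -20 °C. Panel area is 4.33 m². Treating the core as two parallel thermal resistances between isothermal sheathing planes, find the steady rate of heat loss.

Q ≈ 55.2 W

Sheathing layers in series; stud and cavity paths in parallel between them.
R_inner = 0.017/(0.207×4.33) = 0.01897 K/W
R_stud  = 0.175/(0.143×0.15×4.33) = 1.884 K/W
R_cav   = 0.175/(0.0377×0.85×4.33) = 1.261 K/W
1/R_core = 1/R_stud + 1/R_cav → R_core = 0.7555 K/W
R_outer = 0.017/(0.967×4.33) = 0.00406 K/W
R_total = 0.7785 K/W
Q = ΔT/R_total = 43/0.7785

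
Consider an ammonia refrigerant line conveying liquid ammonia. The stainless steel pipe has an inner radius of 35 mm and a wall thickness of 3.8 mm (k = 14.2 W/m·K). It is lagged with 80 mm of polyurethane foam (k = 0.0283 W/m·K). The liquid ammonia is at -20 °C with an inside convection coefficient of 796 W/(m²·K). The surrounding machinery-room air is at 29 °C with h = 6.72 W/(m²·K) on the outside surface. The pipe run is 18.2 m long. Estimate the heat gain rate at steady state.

Treating each annulus and film as a series resistance:
R_inner film = 1/(h_i·2πr₁L) = 1/(796×2π×0.035×18.2) = 3.139×10^-4 K/W
R_stainless steel pipe wall = ln(38.8/35)/(2π×14.2×18.2) = 6.347×10^-5 K/W
R_polyurethane foam = ln(118.8/38.8)/(2π×0.0283×18.2) = 0.3458 K/W
R_outer film = 1/(h_o·2πr_oL) = 1/(6.72×2π×0.1188×18.2) = 0.01095 K/W
R_total = 0.3571 K/W
Q = ΔT/R_total = 49/0.3571

Q ≈ 137 W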